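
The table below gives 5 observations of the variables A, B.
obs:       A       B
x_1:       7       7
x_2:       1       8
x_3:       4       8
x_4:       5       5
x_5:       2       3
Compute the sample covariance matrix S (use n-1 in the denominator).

Step 1 — column means:
  mean(A) = (7 + 1 + 4 + 5 + 2) / 5 = 19/5 = 3.8
  mean(B) = (7 + 8 + 8 + 5 + 3) / 5 = 31/5 = 6.2

Step 2 — sample covariance S[i,j] = (1/(n-1)) · Σ_k (x_{k,i} - mean_i) · (x_{k,j} - mean_j), with n-1 = 4.
  S[A,A] = ((3.2)·(3.2) + (-2.8)·(-2.8) + (0.2)·(0.2) + (1.2)·(1.2) + (-1.8)·(-1.8)) / 4 = 22.8/4 = 5.7
  S[A,B] = ((3.2)·(0.8) + (-2.8)·(1.8) + (0.2)·(1.8) + (1.2)·(-1.2) + (-1.8)·(-3.2)) / 4 = 2.2/4 = 0.55
  S[B,B] = ((0.8)·(0.8) + (1.8)·(1.8) + (1.8)·(1.8) + (-1.2)·(-1.2) + (-3.2)·(-3.2)) / 4 = 18.8/4 = 4.7

S is symmetric (S[j,i] = S[i,j]). Assembling:

S = [[5.7, 0.55],
 [0.55, 4.7]]


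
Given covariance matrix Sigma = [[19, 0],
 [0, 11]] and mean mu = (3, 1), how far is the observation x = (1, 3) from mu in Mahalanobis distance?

Step 1 — centre the observation: (x - mu) = (-2, 2).

Step 2 — invert Sigma. det(Sigma) = 19·11 - (0)² = 209.
  Sigma^{-1} = (1/det) · [[d, -b], [-b, a]] = [[0.0526, 0],
 [0, 0.0909]].

Step 3 — form the quadratic (x - mu)^T · Sigma^{-1} · (x - mu):
  Sigma^{-1} · (x - mu) = (-0.1053, 0.1818).
  (x - mu)^T · [Sigma^{-1} · (x - mu)] = (-2)·(-0.1053) + (2)·(0.1818) = 0.5742.

Step 4 — take square root: d = √(0.5742) ≈ 0.7577.

d(x, mu) = √(0.5742) ≈ 0.7577


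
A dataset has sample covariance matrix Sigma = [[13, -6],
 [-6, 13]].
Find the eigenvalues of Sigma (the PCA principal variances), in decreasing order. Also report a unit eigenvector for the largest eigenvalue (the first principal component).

Step 1 — characteristic polynomial of 2×2 Sigma:
  det(Sigma - λI) = λ² - trace · λ + det = 0.
  trace = 13 + 13 = 26, det = 13·13 - (-6)² = 133.
Step 2 — discriminant:
  Δ = trace² - 4·det = 676 - 532 = 144.
Step 3 — eigenvalues:
  λ = (trace ± √Δ)/2 = (26 ± 12)/2,
  λ_1 = 19,  λ_2 = 7.

Step 4 — unit eigenvector for λ_1: solve (Sigma - λ_1 I)v = 0. First row:
  (13 - 19)·v_x + (-6)·v_y = 0, i.e. (-6)·v_x + (-6)·v_y = 0,
  so v ∝ (b, λ_1 - a) = (-6, 6); multiply by -1 so the first entry is positive: u = (6, -6).
  ||u|| = √((6)² + (-6)²) = √(72) ≈ 8.4853,
  v_1 = u/||u|| ≈ (0.7071, -0.7071) (||v_1|| = 1).

λ_1 = 19,  λ_2 = 7;  v_1 ≈ (0.7071, -0.7071)


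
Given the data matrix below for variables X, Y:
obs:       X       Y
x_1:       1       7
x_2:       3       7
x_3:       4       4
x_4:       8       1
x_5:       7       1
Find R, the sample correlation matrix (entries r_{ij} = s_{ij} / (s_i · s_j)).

Step 1 — column means:
  mean(X) = (1 + 3 + 4 + 8 + 7) / 5 = 23/5 = 4.6
  mean(Y) = (7 + 7 + 4 + 1 + 1) / 5 = 20/5 = 4

Step 2 — sample variances and covariances s[i,j] = (1/(n-1)) · Σ_k (x_{k,i} - mean_i) · (x_{k,j} - mean_j), with n-1 = 4:
  s[X,X] = ((-3.6)·(-3.6) + (-1.6)·(-1.6) + (-0.6)·(-0.6) + (3.4)·(3.4) + (2.4)·(2.4)) / 4 = 33.2/4 = 8.3
  s[X,Y] = ((-3.6)·(3) + (-1.6)·(3) + (-0.6)·(0) + (3.4)·(-3) + (2.4)·(-3)) / 4 = -33/4 = -8.25
  s[Y,Y] = ((3)·(3) + (3)·(3) + (0)·(0) + (-3)·(-3) + (-3)·(-3)) / 4 = 36/4 = 9
  Sample standard deviations s_i = √(s[i,i]):
  s(X) = √(8.3) = 2.881
  s(Y) = √(9) = 3

Step 3 — r_{ij} = s_{ij} / (s_i · s_j):
  r[X,X] = 1 (diagonal).
  r[X,Y] = -8.25 / (2.881 · 3) = -8.25 / 8.6429 = -0.9545
  r[Y,Y] = 1 (diagonal).

R is symmetric with unit diagonal. Assembling:

R = [[1, -0.9545],
 [-0.9545, 1]]


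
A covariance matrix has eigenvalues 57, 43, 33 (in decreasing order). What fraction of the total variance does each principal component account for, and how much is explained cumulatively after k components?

Step 1 — total variance = trace(Sigma) = Σ λ_i = 57 + 43 + 33 = 133.

Step 2 — fraction explained by component i = λ_i / Σ λ:
  PC1: 57/133 = 0.4286
  PC2: 43/133 = 0.3233
  PC3: 33/133 = 0.2481

Step 3 — cumulative fraction after k components = (λ_1 + ... + λ_k) / Σ λ:
  k = 1: 57/133 = 0.4286
  k = 2: (57 + 43)/133 = 100/133 = 0.7519
  k = 3: (57 + 43 + 33)/133 = 133/133 = 1

Summary (fraction, with percent):

explained: PC1 0.4286 (42.86%), PC2 0.3233 (32.33%), PC3 0.2481 (24.81%);  cumulative: 0.4286, 0.7519, 1


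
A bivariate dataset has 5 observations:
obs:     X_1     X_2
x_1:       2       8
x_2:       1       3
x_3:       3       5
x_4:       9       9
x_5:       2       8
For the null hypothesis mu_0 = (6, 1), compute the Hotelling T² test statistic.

Step 1 — sample mean vector:
  mean(X_1) = (2 + 1 + 3 + 9 + 2) / 5 = 17/5 = 3.4
  mean(X_2) = (8 + 3 + 5 + 9 + 8) / 5 = 33/5 = 6.6
  x̄ = (3.4, 6.6),  deviation x̄ - mu_0 = (3.4, 6.6) - (6, 1) = (-2.6, 5.6).

Step 2 — sample covariance matrix, S[i,j] = (1/(n-1)) · Σ_k (x_{k,i} - mean_i) · (x_{k,j} - mean_j), divisor n-1 = 4:
  S[X_1,X_1] = ((-1.4)·(-1.4) + (-2.4)·(-2.4) + (-0.4)·(-0.4) + (5.6)·(5.6) + (-1.4)·(-1.4)) / 4 = 41.2/4 = 10.3
  S[X_1,X_2] = ((-1.4)·(1.4) + (-2.4)·(-3.6) + (-0.4)·(-1.6) + (5.6)·(2.4) + (-1.4)·(1.4)) / 4 = 18.8/4 = 4.7
  S[X_2,X_2] = ((1.4)·(1.4) + (-3.6)·(-3.6) + (-1.6)·(-1.6) + (2.4)·(2.4) + (1.4)·(1.4)) / 4 = 25.2/4 = 6.3
  S = [[10.3, 4.7],
 [4.7, 6.3]].

Step 3 — invert S. det(S) = 10.3·6.3 - (4.7)² = 42.8.
  S^{-1} = (1/det) · [[d, -b], [-b, a]] = [[0.1472, -0.1098],
 [-0.1098, 0.2407]].

Step 4 — quadratic form (x̄ - mu_0)^T · S^{-1} · (x̄ - mu_0):
  S^{-1} · (x̄ - mu_0) = (-0.9977, 1.6332),
  (x̄ - mu_0)^T · [...] = (-2.6)·(-0.9977) + (5.6)·(1.6332) = 11.7397.

Step 5 — scale by n: T² = 5 · 11.7397 = 58.6986.

T² ≈ 58.6986


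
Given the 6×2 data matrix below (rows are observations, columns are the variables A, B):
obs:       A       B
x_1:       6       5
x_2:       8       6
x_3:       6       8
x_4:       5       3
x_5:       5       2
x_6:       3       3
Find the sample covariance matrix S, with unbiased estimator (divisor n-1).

Step 1 — column means:
  mean(A) = (6 + 8 + 6 + 5 + 5 + 3) / 6 = 33/6 = 5.5
  mean(B) = (5 + 6 + 8 + 3 + 2 + 3) / 6 = 27/6 = 4.5

Step 2 — sample covariance S[i,j] = (1/(n-1)) · Σ_k (x_{k,i} - mean_i) · (x_{k,j} - mean_j), with n-1 = 5.
  S[A,A] = ((0.5)·(0.5) + (2.5)·(2.5) + (0.5)·(0.5) + (-0.5)·(-0.5) + (-0.5)·(-0.5) + (-2.5)·(-2.5)) / 5 = 13.5/5 = 2.7
  S[A,B] = ((0.5)·(0.5) + (2.5)·(1.5) + (0.5)·(3.5) + (-0.5)·(-1.5) + (-0.5)·(-2.5) + (-2.5)·(-1.5)) / 5 = 11.5/5 = 2.3
  S[B,B] = ((0.5)·(0.5) + (1.5)·(1.5) + (3.5)·(3.5) + (-1.5)·(-1.5) + (-2.5)·(-2.5) + (-1.5)·(-1.5)) / 5 = 25.5/5 = 5.1

S is symmetric (S[j,i] = S[i,j]). Assembling:

S = [[2.7, 2.3],
 [2.3, 5.1]]


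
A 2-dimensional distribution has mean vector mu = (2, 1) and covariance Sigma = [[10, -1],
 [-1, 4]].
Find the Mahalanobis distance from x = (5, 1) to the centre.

Step 1 — centre the observation: (x - mu) = (3, 0).

Step 2 — invert Sigma. det(Sigma) = 10·4 - (-1)² = 39.
  Sigma^{-1} = (1/det) · [[d, -b], [-b, a]] = [[0.1026, 0.0256],
 [0.0256, 0.2564]].

Step 3 — form the quadratic (x - mu)^T · Sigma^{-1} · (x - mu):
  Sigma^{-1} · (x - mu) = (0.3077, 0.0769).
  (x - mu)^T · [Sigma^{-1} · (x - mu)] = (3)·(0.3077) + (0)·(0.0769) = 0.9231.

Step 4 — take square root: d = √(0.9231) ≈ 0.9608.

d(x, mu) = √(0.9231) ≈ 0.9608


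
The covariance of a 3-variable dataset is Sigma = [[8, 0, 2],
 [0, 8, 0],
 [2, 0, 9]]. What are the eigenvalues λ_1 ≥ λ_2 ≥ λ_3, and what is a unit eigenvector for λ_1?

Step 1 — characteristic polynomial p(λ) = det(λI - Sigma) = λ³ - tr·λ² + c_1·λ - det, where tr = trace, c_1 = sum of the principal 2×2 minors, det = det(Sigma):
  tr = 8 + 8 + 9 = 25,
  c_1 = (8·8 - (0)²) + (8·9 - (2)²) + (8·9 - (0)²) = 64 + 68 + 72 = 204,
  det = 8·(8·9 - (0)²) - (0)·((0)·9 - (0)·(2)) + (2)·((0)·(0) - 8·(2)) = 8·(72) - (0)·(0) + (2)·(-16) = 544.
  So p(λ) = λ³ - 25λ² + 204λ - 544.
Step 2 — look for an integer root (rational root theorem: any rational root is an integer divisor of 544). Testing λ = 8:
  p(8) = 512 - 1600 + 1632 - 544 = 0  ✓
  Dividing out (λ - 8): p(λ) = (λ - 8)(λ² - 17λ + 68).
Step 3 — remaining eigenvalues from the quadratic λ² - 17λ + 68 = 0:
  Δ = 17² - 4·68 = 289 - 272 = 17,  λ = (17 ± √17)/2 = (17 ± 4.1231)/2 ≈ 10.5616 or 6.4384.
  Sorted: λ_1 = 10.5616,  λ_2 = 8,  λ_3 = 6.4384  (check: sum = 25 = tr ✓).

Step 4 — unit eigenvector for λ_1 ≈ 10.5616: v spans the null space of (Sigma - λ_1 I), whose rows are
  r_1 = (-2.5616, 0, 2),  r_2 = (0, -2.5616, 0),  r_3 = (2, 0, -1.5616).
  v is orthogonal to every row, so take v ∝ r_1 × r_2 = ((0)·(0) - (2)·(-2.5616), (2)·(0) - (-2.5616)·(0), (-2.5616)·(-2.5616) - (0)·(0)) ≈ (5.1231, 0, 6.5616).
  Let u = (5.1231, 0, 6.5616).
  ||u|| = √((5.1231)² + (0)² + (6.5616)²) = √(69.3002) ≈ 8.3247,  v_1 = u/||u|| ≈ (0.6154, 0, 0.7882) (||v_1|| = 1).

λ_1 = 10.5616,  λ_2 = 8,  λ_3 = 6.4384;  v_1 ≈ (0.6154, 0, 0.7882)


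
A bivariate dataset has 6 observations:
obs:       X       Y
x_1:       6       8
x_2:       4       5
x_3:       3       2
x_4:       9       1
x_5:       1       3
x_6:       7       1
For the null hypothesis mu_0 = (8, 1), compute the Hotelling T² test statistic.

Step 1 — sample mean vector:
  mean(X) = (6 + 4 + 3 + 9 + 1 + 7) / 6 = 30/6 = 5
  mean(Y) = (8 + 5 + 2 + 1 + 3 + 1) / 6 = 20/6 = 3.3333
  x̄ = (5, 3.3333),  deviation x̄ - mu_0 = (5, 3.3333) - (8, 1) = (-3, 2.3333).

Step 2 — sample covariance matrix, S[i,j] = (1/(n-1)) · Σ_k (x_{k,i} - mean_i) · (x_{k,j} - mean_j), divisor n-1 = 5:
  S[X,X] = ((1)·(1) + (-1)·(-1) + (-2)·(-2) + (4)·(4) + (-4)·(-4) + (2)·(2)) / 5 = 42/5 = 8.4
  S[X,Y] = ((1)·(4.6667) + (-1)·(1.6667) + (-2)·(-1.3333) + (4)·(-2.3333) + (-4)·(-0.3333) + (2)·(-2.3333)) / 5 = -7/5 = -1.4
  S[Y,Y] = ((4.6667)·(4.6667) + (1.6667)·(1.6667) + (-1.3333)·(-1.3333) + (-2.3333)·(-2.3333) + (-0.3333)·(-0.3333) + (-2.3333)·(-2.3333)) / 5 = 37.3333/5 = 7.4667
  S = [[8.4, -1.4],
 [-1.4, 7.4667]].

Step 3 — invert S. det(S) = 8.4·7.4667 - (-1.4)² = 60.76.
  S^{-1} = (1/det) · [[d, -b], [-b, a]] = [[0.1229, 0.023],
 [0.023, 0.1382]].

Step 4 — quadratic form (x̄ - mu_0)^T · S^{-1} · (x̄ - mu_0):
  S^{-1} · (x̄ - mu_0) = (-0.3149, 0.2535),
  (x̄ - mu_0)^T · [...] = (-3)·(-0.3149) + (2.3333)·(0.2535) = 1.5361.

Step 5 — scale by n: T² = 6 · 1.5361 = 9.2166.

T² ≈ 9.2166


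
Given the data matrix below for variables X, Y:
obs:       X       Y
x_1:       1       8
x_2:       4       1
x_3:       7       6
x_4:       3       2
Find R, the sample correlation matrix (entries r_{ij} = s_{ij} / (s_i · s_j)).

Step 1 — column means:
  mean(X) = (1 + 4 + 7 + 3) / 4 = 15/4 = 3.75
  mean(Y) = (8 + 1 + 6 + 2) / 4 = 17/4 = 4.25

Step 2 — sample variances and covariances s[i,j] = (1/(n-1)) · Σ_k (x_{k,i} - mean_i) · (x_{k,j} - mean_j), with n-1 = 3:
  s[X,X] = ((-2.75)·(-2.75) + (0.25)·(0.25) + (3.25)·(3.25) + (-0.75)·(-0.75)) / 3 = 18.75/3 = 6.25
  s[X,Y] = ((-2.75)·(3.75) + (0.25)·(-3.25) + (3.25)·(1.75) + (-0.75)·(-2.25)) / 3 = -3.75/3 = -1.25
  s[Y,Y] = ((3.75)·(3.75) + (-3.25)·(-3.25) + (1.75)·(1.75) + (-2.25)·(-2.25)) / 3 = 32.75/3 = 10.9167
  Sample standard deviations s_i = √(s[i,i]):
  s(X) = √(6.25) = 2.5
  s(Y) = √(10.9167) = 3.304

Step 3 — r_{ij} = s_{ij} / (s_i · s_j):
  r[X,X] = 1 (diagonal).
  r[X,Y] = -1.25 / (2.5 · 3.304) = -1.25 / 8.2601 = -0.1513
  r[Y,Y] = 1 (diagonal).

R is symmetric with unit diagonal. Assembling:

R = [[1, -0.1513],
 [-0.1513, 1]]


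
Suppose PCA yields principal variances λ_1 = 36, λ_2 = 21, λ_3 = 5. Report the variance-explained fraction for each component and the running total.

Step 1 — total variance = trace(Sigma) = Σ λ_i = 36 + 21 + 5 = 62.

Step 2 — fraction explained by component i = λ_i / Σ λ:
  PC1: 36/62 = 0.5806
  PC2: 21/62 = 0.3387
  PC3: 5/62 = 0.0806

Step 3 — cumulative fraction after k components = (λ_1 + ... + λ_k) / Σ λ:
  k = 1: 36/62 = 0.5806
  k = 2: (36 + 21)/62 = 57/62 = 0.9194
  k = 3: (36 + 21 + 5)/62 = 62/62 = 1

Summary (fraction, with percent):

explained: PC1 0.5806 (58.06%), PC2 0.3387 (33.87%), PC3 0.0806 (8.06%);  cumulative: 0.5806, 0.9194, 1


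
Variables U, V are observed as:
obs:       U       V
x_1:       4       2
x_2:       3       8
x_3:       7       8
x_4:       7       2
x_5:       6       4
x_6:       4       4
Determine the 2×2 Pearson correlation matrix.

Step 1 — column means:
  mean(U) = (4 + 3 + 7 + 7 + 6 + 4) / 6 = 31/6 = 5.1667
  mean(V) = (2 + 8 + 8 + 2 + 4 + 4) / 6 = 28/6 = 4.6667

Step 2 — sample variances and covariances s[i,j] = (1/(n-1)) · Σ_k (x_{k,i} - mean_i) · (x_{k,j} - mean_j), with n-1 = 5:
  s[U,U] = ((-1.1667)·(-1.1667) + (-2.1667)·(-2.1667) + (1.8333)·(1.8333) + (1.8333)·(1.8333) + (0.8333)·(0.8333) + (-1.1667)·(-1.1667)) / 5 = 14.8333/5 = 2.9667
  s[U,V] = ((-1.1667)·(-2.6667) + (-2.1667)·(3.3333) + (1.8333)·(3.3333) + (1.8333)·(-2.6667) + (0.8333)·(-0.6667) + (-1.1667)·(-0.6667)) / 5 = -2.6667/5 = -0.5333
  s[V,V] = ((-2.6667)·(-2.6667) + (3.3333)·(3.3333) + (3.3333)·(3.3333) + (-2.6667)·(-2.6667) + (-0.6667)·(-0.6667) + (-0.6667)·(-0.6667)) / 5 = 37.3333/5 = 7.4667
  Sample standard deviations s_i = √(s[i,i]):
  s(U) = √(2.9667) = 1.7224
  s(V) = √(7.4667) = 2.7325

Step 3 — r_{ij} = s_{ij} / (s_i · s_j):
  r[U,U] = 1 (diagonal).
  r[U,V] = -0.5333 / (1.7224 · 2.7325) = -0.5333 / 4.7065 = -0.1133
  r[V,V] = 1 (diagonal).

R is symmetric with unit diagonal. Assembling:

R = [[1, -0.1133],
 [-0.1133, 1]]


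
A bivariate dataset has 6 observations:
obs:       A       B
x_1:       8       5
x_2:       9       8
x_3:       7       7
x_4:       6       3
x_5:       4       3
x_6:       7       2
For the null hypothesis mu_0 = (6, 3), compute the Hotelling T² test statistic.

Step 1 — sample mean vector:
  mean(A) = (8 + 9 + 7 + 6 + 4 + 7) / 6 = 41/6 = 6.8333
  mean(B) = (5 + 8 + 7 + 3 + 3 + 2) / 6 = 28/6 = 4.6667
  x̄ = (6.8333, 4.6667),  deviation x̄ - mu_0 = (6.8333, 4.6667) - (6, 3) = (0.8333, 1.6667).

Step 2 — sample covariance matrix, S[i,j] = (1/(n-1)) · Σ_k (x_{k,i} - mean_i) · (x_{k,j} - mean_j), divisor n-1 = 5:
  S[A,A] = ((1.1667)·(1.1667) + (2.1667)·(2.1667) + (0.1667)·(0.1667) + (-0.8333)·(-0.8333) + (-2.8333)·(-2.8333) + (0.1667)·(0.1667)) / 5 = 14.8333/5 = 2.9667
  S[A,B] = ((1.1667)·(0.3333) + (2.1667)·(3.3333) + (0.1667)·(2.3333) + (-0.8333)·(-1.6667) + (-2.8333)·(-1.6667) + (0.1667)·(-2.6667)) / 5 = 13.6667/5 = 2.7333
  S[B,B] = ((0.3333)·(0.3333) + (3.3333)·(3.3333) + (2.3333)·(2.3333) + (-1.6667)·(-1.6667) + (-1.6667)·(-1.6667) + (-2.6667)·(-2.6667)) / 5 = 29.3333/5 = 5.8667
  S = [[2.9667, 2.7333],
 [2.7333, 5.8667]].

Step 3 — invert S. det(S) = 2.9667·5.8667 - (2.7333)² = 9.9333.
  S^{-1} = (1/det) · [[d, -b], [-b, a]] = [[0.5906, -0.2752],
 [-0.2752, 0.2987]].

Step 4 — quadratic form (x̄ - mu_0)^T · S^{-1} · (x̄ - mu_0):
  S^{-1} · (x̄ - mu_0) = (0.0336, 0.2685),
  (x̄ - mu_0)^T · [...] = (0.8333)·(0.0336) + (1.6667)·(0.2685) = 0.4754.

Step 5 — scale by n: T² = 6 · 0.4754 = 2.8523.

T² ≈ 2.8523


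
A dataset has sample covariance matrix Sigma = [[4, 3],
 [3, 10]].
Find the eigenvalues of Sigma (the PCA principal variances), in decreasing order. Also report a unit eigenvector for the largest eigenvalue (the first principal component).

Step 1 — characteristic polynomial of 2×2 Sigma:
  det(Sigma - λI) = λ² - trace · λ + det = 0.
  trace = 4 + 10 = 14, det = 4·10 - (3)² = 31.
Step 2 — discriminant:
  Δ = trace² - 4·det = 196 - 124 = 72.
Step 3 — eigenvalues:
  λ = (trace ± √Δ)/2 = (14 ± 8.4853)/2,
  λ_1 = 11.2426,  λ_2 = 2.7574.

Step 4 — unit eigenvector for λ_1: solve (Sigma - λ_1 I)v = 0. First row:
  (4 - 11.2426)·v_x + (3)·v_y = 0, i.e. (-7.2426)·v_x + (3)·v_y = 0,
  so v ∝ (b, λ_1 - a) = (3, 7.2426) = u.
  ||u|| = √((3)² + (7.2426)²) = √(61.4558) ≈ 7.8394,
  v_1 = u/||u|| ≈ (0.3827, 0.9239) (||v_1|| = 1).

λ_1 = 11.2426,  λ_2 = 2.7574;  v_1 ≈ (0.3827, 0.9239)


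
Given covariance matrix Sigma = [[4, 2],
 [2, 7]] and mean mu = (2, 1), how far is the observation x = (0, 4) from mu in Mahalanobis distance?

Step 1 — centre the observation: (x - mu) = (-2, 3).

Step 2 — invert Sigma. det(Sigma) = 4·7 - (2)² = 24.
  Sigma^{-1} = (1/det) · [[d, -b], [-b, a]] = [[0.2917, -0.0833],
 [-0.0833, 0.1667]].

Step 3 — form the quadratic (x - mu)^T · Sigma^{-1} · (x - mu):
  Sigma^{-1} · (x - mu) = (-0.8333, 0.6667).
  (x - mu)^T · [Sigma^{-1} · (x - mu)] = (-2)·(-0.8333) + (3)·(0.6667) = 3.6667.

Step 4 — take square root: d = √(3.6667) ≈ 1.9149.

d(x, mu) = √(3.6667) ≈ 1.9149


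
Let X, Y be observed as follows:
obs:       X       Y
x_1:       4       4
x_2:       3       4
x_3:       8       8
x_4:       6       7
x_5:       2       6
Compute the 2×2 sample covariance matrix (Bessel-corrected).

Step 1 — column means:
  mean(X) = (4 + 3 + 8 + 6 + 2) / 5 = 23/5 = 4.6
  mean(Y) = (4 + 4 + 8 + 7 + 6) / 5 = 29/5 = 5.8

Step 2 — sample covariance S[i,j] = (1/(n-1)) · Σ_k (x_{k,i} - mean_i) · (x_{k,j} - mean_j), with n-1 = 4.
  S[X,X] = ((-0.6)·(-0.6) + (-1.6)·(-1.6) + (3.4)·(3.4) + (1.4)·(1.4) + (-2.6)·(-2.6)) / 4 = 23.2/4 = 5.8
  S[X,Y] = ((-0.6)·(-1.8) + (-1.6)·(-1.8) + (3.4)·(2.2) + (1.4)·(1.2) + (-2.6)·(0.2)) / 4 = 12.6/4 = 3.15
  S[Y,Y] = ((-1.8)·(-1.8) + (-1.8)·(-1.8) + (2.2)·(2.2) + (1.2)·(1.2) + (0.2)·(0.2)) / 4 = 12.8/4 = 3.2

S is symmetric (S[j,i] = S[i,j]). Assembling:

S = [[5.8, 3.15],
 [3.15, 3.2]]


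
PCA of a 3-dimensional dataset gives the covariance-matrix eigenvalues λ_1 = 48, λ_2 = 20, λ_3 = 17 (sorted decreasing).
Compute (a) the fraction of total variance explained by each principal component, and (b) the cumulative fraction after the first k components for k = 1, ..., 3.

Step 1 — total variance = trace(Sigma) = Σ λ_i = 48 + 20 + 17 = 85.

Step 2 — fraction explained by component i = λ_i / Σ λ:
  PC1: 48/85 = 0.5647
  PC2: 20/85 = 0.2353
  PC3: 17/85 = 0.2

Step 3 — cumulative fraction after k components = (λ_1 + ... + λ_k) / Σ λ:
  k = 1: 48/85 = 0.5647
  k = 2: (48 + 20)/85 = 68/85 = 0.8
  k = 3: (48 + 20 + 17)/85 = 85/85 = 1

Summary (fraction, with percent):

explained: PC1 0.5647 (56.47%), PC2 0.2353 (23.53%), PC3 0.2 (20%);  cumulative: 0.5647, 0.8, 1


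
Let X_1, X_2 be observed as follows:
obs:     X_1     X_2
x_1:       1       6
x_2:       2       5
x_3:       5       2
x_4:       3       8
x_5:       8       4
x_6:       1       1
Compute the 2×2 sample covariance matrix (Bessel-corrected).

Step 1 — column means:
  mean(X_1) = (1 + 2 + 5 + 3 + 8 + 1) / 6 = 20/6 = 3.3333
  mean(X_2) = (6 + 5 + 2 + 8 + 4 + 1) / 6 = 26/6 = 4.3333

Step 2 — sample covariance S[i,j] = (1/(n-1)) · Σ_k (x_{k,i} - mean_i) · (x_{k,j} - mean_j), with n-1 = 5.
  S[X_1,X_1] = ((-2.3333)·(-2.3333) + (-1.3333)·(-1.3333) + (1.6667)·(1.6667) + (-0.3333)·(-0.3333) + (4.6667)·(4.6667) + (-2.3333)·(-2.3333)) / 5 = 37.3333/5 = 7.4667
  S[X_1,X_2] = ((-2.3333)·(1.6667) + (-1.3333)·(0.6667) + (1.6667)·(-2.3333) + (-0.3333)·(3.6667) + (4.6667)·(-0.3333) + (-2.3333)·(-3.3333)) / 5 = -3.6667/5 = -0.7333
  S[X_2,X_2] = ((1.6667)·(1.6667) + (0.6667)·(0.6667) + (-2.3333)·(-2.3333) + (3.6667)·(3.6667) + (-0.3333)·(-0.3333) + (-3.3333)·(-3.3333)) / 5 = 33.3333/5 = 6.6667

S is symmetric (S[j,i] = S[i,j]). Assembling:

S = [[7.4667, -0.7333],
 [-0.7333, 6.6667]]


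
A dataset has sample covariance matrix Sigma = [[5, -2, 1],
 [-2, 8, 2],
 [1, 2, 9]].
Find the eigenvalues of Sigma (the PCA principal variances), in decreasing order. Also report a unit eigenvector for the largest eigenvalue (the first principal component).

Step 1 — characteristic polynomial p(λ) = det(λI - Sigma) = λ³ - tr·λ² + c_1·λ - det, where tr = trace, c_1 = sum of the principal 2×2 minors, det = det(Sigma):
  tr = 5 + 8 + 9 = 22,
  c_1 = (5·8 - (-2)²) + (5·9 - (1)²) + (8·9 - (2)²) = 36 + 44 + 68 = 148,
  det = 5·(8·9 - (2)²) - (-2)·((-2)·9 - (2)·(1)) + (1)·((-2)·(2) - 8·(1)) = 5·(68) - (-2)·(-20) + (1)·(-12) = 288.
  So p(λ) = λ³ - 22λ² + 148λ - 288.
Step 2 — look for an integer root (rational root theorem: any rational root is an integer divisor of 288). Testing λ = 8:
  p(8) = 512 - 1408 + 1184 - 288 = 0  ✓
  Dividing out (λ - 8): p(λ) = (λ - 8)(λ² - 14λ + 36).
Step 3 — remaining eigenvalues from the quadratic λ² - 14λ + 36 = 0:
  Δ = 14² - 4·36 = 196 - 144 = 52,  λ = (14 ± √52)/2 = (14 ± 7.2111)/2 ≈ 10.6056 or 3.3944.
  Sorted: λ_1 = 10.6056,  λ_2 = 8,  λ_3 = 3.3944  (check: sum = 22 = tr ✓).

Step 4 — unit eigenvector for λ_1 ≈ 10.6056: v spans the null space of (Sigma - λ_1 I), whose rows are
  r_1 = (-5.6056, -2, 1),  r_2 = (-2, -2.6056, 2),  r_3 = (1, 2, -1.6056).
  v is orthogonal to every row, so take v ∝ r_1 × r_2 = ((-2)·(2) - (1)·(-2.6056), (1)·(-2) - (-5.6056)·(2), (-5.6056)·(-2.6056) - (-2)·(-2)) ≈ (-1.3944, 9.2111, 10.6056).
  Rescale (multiply by -1 so the first nonzero entry is positive): u = (1.3944, -9.2111, -10.6056).
  ||u|| = √((1.3944)² + (-9.2111)² + (-10.6056)²) = √(199.2666) ≈ 14.1162,  v_1 = u/||u|| ≈ (0.0988, -0.6525, -0.7513) (||v_1|| = 1).

λ_1 = 10.6056,  λ_2 = 8,  λ_3 = 3.3944;  v_1 ≈ (0.0988, -0.6525, -0.7513)


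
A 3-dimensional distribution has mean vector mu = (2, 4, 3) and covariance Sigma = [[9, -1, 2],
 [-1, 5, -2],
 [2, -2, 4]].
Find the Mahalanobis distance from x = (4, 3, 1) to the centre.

Step 1 — centre the observation: (x - mu) = (2, -1, -2).

Step 2 — invert Sigma (cofactor / det for 3×3, or solve directly):
  Sigma^{-1} = [[0.125, 0, -0.0625],
 [0, 0.25, 0.125],
 [-0.0625, 0.125, 0.3438]].

Step 3 — form the quadratic (x - mu)^T · Sigma^{-1} · (x - mu):
  Sigma^{-1} · (x - mu) = (0.375, -0.5, -0.9375).
  (x - mu)^T · [Sigma^{-1} · (x - mu)] = (2)·(0.375) + (-1)·(-0.5) + (-2)·(-0.9375) = 3.125.

Step 4 — take square root: d = √(3.125) ≈ 1.7678.

d(x, mu) = √(3.125) ≈ 1.7678


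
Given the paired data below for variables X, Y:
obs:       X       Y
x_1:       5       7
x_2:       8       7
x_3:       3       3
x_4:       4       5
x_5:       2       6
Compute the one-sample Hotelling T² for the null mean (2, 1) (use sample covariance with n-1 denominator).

Step 1 — sample mean vector:
  mean(X) = (5 + 8 + 3 + 4 + 2) / 5 = 22/5 = 4.4
  mean(Y) = (7 + 7 + 3 + 5 + 6) / 5 = 28/5 = 5.6
  x̄ = (4.4, 5.6),  deviation x̄ - mu_0 = (4.4, 5.6) - (2, 1) = (2.4, 4.6).

Step 2 — sample covariance matrix, S[i,j] = (1/(n-1)) · Σ_k (x_{k,i} - mean_i) · (x_{k,j} - mean_j), divisor n-1 = 4:
  S[X,X] = ((0.6)·(0.6) + (3.6)·(3.6) + (-1.4)·(-1.4) + (-0.4)·(-0.4) + (-2.4)·(-2.4)) / 4 = 21.2/4 = 5.3
  S[X,Y] = ((0.6)·(1.4) + (3.6)·(1.4) + (-1.4)·(-2.6) + (-0.4)·(-0.6) + (-2.4)·(0.4)) / 4 = 8.8/4 = 2.2
  S[Y,Y] = ((1.4)·(1.4) + (1.4)·(1.4) + (-2.6)·(-2.6) + (-0.6)·(-0.6) + (0.4)·(0.4)) / 4 = 11.2/4 = 2.8
  S = [[5.3, 2.2],
 [2.2, 2.8]].

Step 3 — invert S. det(S) = 5.3·2.8 - (2.2)² = 10.
  S^{-1} = (1/det) · [[d, -b], [-b, a]] = [[0.28, -0.22],
 [-0.22, 0.53]].

Step 4 — quadratic form (x̄ - mu_0)^T · S^{-1} · (x̄ - mu_0):
  S^{-1} · (x̄ - mu_0) = (-0.34, 1.91),
  (x̄ - mu_0)^T · [...] = (2.4)·(-0.34) + (4.6)·(1.91) = 7.97.

Step 5 — scale by n: T² = 5 · 7.97 = 39.85.

T² ≈ 39.85


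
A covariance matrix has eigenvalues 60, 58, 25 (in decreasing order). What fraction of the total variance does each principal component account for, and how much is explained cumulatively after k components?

Step 1 — total variance = trace(Sigma) = Σ λ_i = 60 + 58 + 25 = 143.

Step 2 — fraction explained by component i = λ_i / Σ λ:
  PC1: 60/143 = 0.4196
  PC2: 58/143 = 0.4056
  PC3: 25/143 = 0.1748

Step 3 — cumulative fraction after k components = (λ_1 + ... + λ_k) / Σ λ:
  k = 1: 60/143 = 0.4196
  k = 2: (60 + 58)/143 = 118/143 = 0.8252
  k = 3: (60 + 58 + 25)/143 = 143/143 = 1

Summary (fraction, with percent):

explained: PC1 0.4196 (41.96%), PC2 0.4056 (40.56%), PC3 0.1748 (17.48%);  cumulative: 0.4196, 0.8252, 1


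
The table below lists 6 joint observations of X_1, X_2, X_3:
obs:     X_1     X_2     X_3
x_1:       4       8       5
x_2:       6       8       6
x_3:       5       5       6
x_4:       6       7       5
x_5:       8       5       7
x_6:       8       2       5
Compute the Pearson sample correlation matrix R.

Step 1 — column means:
  mean(X_1) = (4 + 6 + 5 + 6 + 8 + 8) / 6 = 37/6 = 6.1667
  mean(X_2) = (8 + 8 + 5 + 7 + 5 + 2) / 6 = 35/6 = 5.8333
  mean(X_3) = (5 + 6 + 6 + 5 + 7 + 5) / 6 = 34/6 = 5.6667

Step 2 — sample variances and covariances s[i,j] = (1/(n-1)) · Σ_k (x_{k,i} - mean_i) · (x_{k,j} - mean_j), with n-1 = 5:
  s[X_1,X_1] = ((-2.1667)·(-2.1667) + (-0.1667)·(-0.1667) + (-1.1667)·(-1.1667) + (-0.1667)·(-0.1667) + (1.8333)·(1.8333) + (1.8333)·(1.8333)) / 5 = 12.8333/5 = 2.5667
  s[X_1,X_2] = ((-2.1667)·(2.1667) + (-0.1667)·(2.1667) + (-1.1667)·(-0.8333) + (-0.1667)·(1.1667) + (1.8333)·(-0.8333) + (1.8333)·(-3.8333)) / 5 = -12.8333/5 = -2.5667
  s[X_1,X_3] = ((-2.1667)·(-0.6667) + (-0.1667)·(0.3333) + (-1.1667)·(0.3333) + (-0.1667)·(-0.6667) + (1.8333)·(1.3333) + (1.8333)·(-0.6667)) / 5 = 2.3333/5 = 0.4667
  s[X_2,X_2] = ((2.1667)·(2.1667) + (2.1667)·(2.1667) + (-0.8333)·(-0.8333) + (1.1667)·(1.1667) + (-0.8333)·(-0.8333) + (-3.8333)·(-3.8333)) / 5 = 26.8333/5 = 5.3667
  s[X_2,X_3] = ((2.1667)·(-0.6667) + (2.1667)·(0.3333) + (-0.8333)·(0.3333) + (1.1667)·(-0.6667) + (-0.8333)·(1.3333) + (-3.8333)·(-0.6667)) / 5 = -0.3333/5 = -0.0667
  s[X_3,X_3] = ((-0.6667)·(-0.6667) + (0.3333)·(0.3333) + (0.3333)·(0.3333) + (-0.6667)·(-0.6667) + (1.3333)·(1.3333) + (-0.6667)·(-0.6667)) / 5 = 3.3333/5 = 0.6667
  Sample standard deviations s_i = √(s[i,i]):
  s(X_1) = √(2.5667) = 1.6021
  s(X_2) = √(5.3667) = 2.3166
  s(X_3) = √(0.6667) = 0.8165

Step 3 — r_{ij} = s_{ij} / (s_i · s_j):
  r[X_1,X_1] = 1 (diagonal).
  r[X_1,X_2] = -2.5667 / (1.6021 · 2.3166) = -2.5667 / 3.7114 = -0.6916
  r[X_1,X_3] = 0.4667 / (1.6021 · 0.8165) = 0.4667 / 1.3081 = 0.3568
  r[X_2,X_2] = 1 (diagonal).
  r[X_2,X_3] = -0.0667 / (2.3166 · 0.8165) = -0.0667 / 1.8915 = -0.0352
  r[X_3,X_3] = 1 (diagonal).

R is symmetric with unit diagonal. Assembling:

R = [[1, -0.6916, 0.3568],
 [-0.6916, 1, -0.0352],
 [0.3568, -0.0352, 1]]


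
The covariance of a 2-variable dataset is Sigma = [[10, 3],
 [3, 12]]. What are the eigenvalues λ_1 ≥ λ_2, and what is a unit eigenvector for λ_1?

Step 1 — characteristic polynomial of 2×2 Sigma:
  det(Sigma - λI) = λ² - trace · λ + det = 0.
  trace = 10 + 12 = 22, det = 10·12 - (3)² = 111.
Step 2 — discriminant:
  Δ = trace² - 4·det = 484 - 444 = 40.
Step 3 — eigenvalues:
  λ = (trace ± √Δ)/2 = (22 ± 6.3246)/2,
  λ_1 = 14.1623,  λ_2 = 7.8377.

Step 4 — unit eigenvector for λ_1: solve (Sigma - λ_1 I)v = 0. First row:
  (10 - 14.1623)·v_x + (3)·v_y = 0, i.e. (-4.1623)·v_x + (3)·v_y = 0,
  so v ∝ (b, λ_1 - a) = (3, 4.1623) = u.
  ||u|| = √((3)² + (4.1623)²) = √(26.3246) ≈ 5.1307,
  v_1 = u/||u|| ≈ (0.5847, 0.8112) (||v_1|| = 1).

λ_1 = 14.1623,  λ_2 = 7.8377;  v_1 ≈ (0.5847, 0.8112)


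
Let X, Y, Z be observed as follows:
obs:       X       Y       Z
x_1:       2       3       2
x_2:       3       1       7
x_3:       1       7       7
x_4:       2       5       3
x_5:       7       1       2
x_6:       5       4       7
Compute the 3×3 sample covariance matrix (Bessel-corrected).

Step 1 — column means:
  mean(X) = (2 + 3 + 1 + 2 + 7 + 5) / 6 = 20/6 = 3.3333
  mean(Y) = (3 + 1 + 7 + 5 + 1 + 4) / 6 = 21/6 = 3.5
  mean(Z) = (2 + 7 + 7 + 3 + 2 + 7) / 6 = 28/6 = 4.6667

Step 2 — sample covariance S[i,j] = (1/(n-1)) · Σ_k (x_{k,i} - mean_i) · (x_{k,j} - mean_j), with n-1 = 5.
  S[X,X] = ((-1.3333)·(-1.3333) + (-0.3333)·(-0.3333) + (-2.3333)·(-2.3333) + (-1.3333)·(-1.3333) + (3.6667)·(3.6667) + (1.6667)·(1.6667)) / 5 = 25.3333/5 = 5.0667
  S[X,Y] = ((-1.3333)·(-0.5) + (-0.3333)·(-2.5) + (-2.3333)·(3.5) + (-1.3333)·(1.5) + (3.6667)·(-2.5) + (1.6667)·(0.5)) / 5 = -17/5 = -3.4
  S[X,Z] = ((-1.3333)·(-2.6667) + (-0.3333)·(2.3333) + (-2.3333)·(2.3333) + (-1.3333)·(-1.6667) + (3.6667)·(-2.6667) + (1.6667)·(2.3333)) / 5 = -6.3333/5 = -1.2667
  S[Y,Y] = ((-0.5)·(-0.5) + (-2.5)·(-2.5) + (3.5)·(3.5) + (1.5)·(1.5) + (-2.5)·(-2.5) + (0.5)·(0.5)) / 5 = 27.5/5 = 5.5
  S[Y,Z] = ((-0.5)·(-2.6667) + (-2.5)·(2.3333) + (3.5)·(2.3333) + (1.5)·(-1.6667) + (-2.5)·(-2.6667) + (0.5)·(2.3333)) / 5 = 9/5 = 1.8
  S[Z,Z] = ((-2.6667)·(-2.6667) + (2.3333)·(2.3333) + (2.3333)·(2.3333) + (-1.6667)·(-1.6667) + (-2.6667)·(-2.6667) + (2.3333)·(2.3333)) / 5 = 33.3333/5 = 6.6667

S is symmetric (S[j,i] = S[i,j]). Assembling:

S = [[5.0667, -3.4, -1.2667],
 [-3.4, 5.5, 1.8],
 [-1.2667, 1.8, 6.6667]]


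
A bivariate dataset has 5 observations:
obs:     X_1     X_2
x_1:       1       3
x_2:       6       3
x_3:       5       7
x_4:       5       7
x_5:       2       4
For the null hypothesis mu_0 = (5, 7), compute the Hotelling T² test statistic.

Step 1 — sample mean vector:
  mean(X_1) = (1 + 6 + 5 + 5 + 2) / 5 = 19/5 = 3.8
  mean(X_2) = (3 + 3 + 7 + 7 + 4) / 5 = 24/5 = 4.8
  x̄ = (3.8, 4.8),  deviation x̄ - mu_0 = (3.8, 4.8) - (5, 7) = (-1.2, -2.2).

Step 2 — sample covariance matrix, S[i,j] = (1/(n-1)) · Σ_k (x_{k,i} - mean_i) · (x_{k,j} - mean_j), divisor n-1 = 4:
  S[X_1,X_1] = ((-2.8)·(-2.8) + (2.2)·(2.2) + (1.2)·(1.2) + (1.2)·(1.2) + (-1.8)·(-1.8)) / 4 = 18.8/4 = 4.7
  S[X_1,X_2] = ((-2.8)·(-1.8) + (2.2)·(-1.8) + (1.2)·(2.2) + (1.2)·(2.2) + (-1.8)·(-0.8)) / 4 = 7.8/4 = 1.95
  S[X_2,X_2] = ((-1.8)·(-1.8) + (-1.8)·(-1.8) + (2.2)·(2.2) + (2.2)·(2.2) + (-0.8)·(-0.8)) / 4 = 16.8/4 = 4.2
  S = [[4.7, 1.95],
 [1.95, 4.2]].

Step 3 — invert S. det(S) = 4.7·4.2 - (1.95)² = 15.9375.
  S^{-1} = (1/det) · [[d, -b], [-b, a]] = [[0.2635, -0.1224],
 [-0.1224, 0.2949]].

Step 4 — quadratic form (x̄ - mu_0)^T · S^{-1} · (x̄ - mu_0):
  S^{-1} · (x̄ - mu_0) = (-0.0471, -0.502),
  (x̄ - mu_0)^T · [...] = (-1.2)·(-0.0471) + (-2.2)·(-0.502) = 1.1608.

Step 5 — scale by n: T² = 5 · 1.1608 = 5.8039.

T² ≈ 5.8039


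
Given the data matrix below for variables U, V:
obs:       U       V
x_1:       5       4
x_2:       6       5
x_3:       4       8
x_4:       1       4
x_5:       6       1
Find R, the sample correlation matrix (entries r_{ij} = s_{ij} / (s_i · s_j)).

Step 1 — column means:
  mean(U) = (5 + 6 + 4 + 1 + 6) / 5 = 22/5 = 4.4
  mean(V) = (4 + 5 + 8 + 4 + 1) / 5 = 22/5 = 4.4

Step 2 — sample variances and covariances s[i,j] = (1/(n-1)) · Σ_k (x_{k,i} - mean_i) · (x_{k,j} - mean_j), with n-1 = 4:
  s[U,U] = ((0.6)·(0.6) + (1.6)·(1.6) + (-0.4)·(-0.4) + (-3.4)·(-3.4) + (1.6)·(1.6)) / 4 = 17.2/4 = 4.3
  s[U,V] = ((0.6)·(-0.4) + (1.6)·(0.6) + (-0.4)·(3.6) + (-3.4)·(-0.4) + (1.6)·(-3.4)) / 4 = -4.8/4 = -1.2
  s[V,V] = ((-0.4)·(-0.4) + (0.6)·(0.6) + (3.6)·(3.6) + (-0.4)·(-0.4) + (-3.4)·(-3.4)) / 4 = 25.2/4 = 6.3
  Sample standard deviations s_i = √(s[i,i]):
  s(U) = √(4.3) = 2.0736
  s(V) = √(6.3) = 2.51

Step 3 — r_{ij} = s_{ij} / (s_i · s_j):
  r[U,U] = 1 (diagonal).
  r[U,V] = -1.2 / (2.0736 · 2.51) = -1.2 / 5.2048 = -0.2306
  r[V,V] = 1 (diagonal).

R is symmetric with unit diagonal. Assembling:

R = [[1, -0.2306],
 [-0.2306, 1]]


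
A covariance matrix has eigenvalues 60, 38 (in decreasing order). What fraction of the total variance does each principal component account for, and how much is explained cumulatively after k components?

Step 1 — total variance = trace(Sigma) = Σ λ_i = 60 + 38 = 98.

Step 2 — fraction explained by component i = λ_i / Σ λ:
  PC1: 60/98 = 0.6122
  PC2: 38/98 = 0.3878

Step 3 — cumulative fraction after k components = (λ_1 + ... + λ_k) / Σ λ:
  k = 1: 60/98 = 0.6122
  k = 2: (60 + 38)/98 = 98/98 = 1

Summary (fraction, with percent):

explained: PC1 0.6122 (61.22%), PC2 0.3878 (38.78%);  cumulative: 0.6122, 1


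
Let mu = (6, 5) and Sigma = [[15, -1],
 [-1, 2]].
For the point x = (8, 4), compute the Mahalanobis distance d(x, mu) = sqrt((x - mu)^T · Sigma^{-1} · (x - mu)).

Step 1 — centre the observation: (x - mu) = (2, -1).

Step 2 — invert Sigma. det(Sigma) = 15·2 - (-1)² = 29.
  Sigma^{-1} = (1/det) · [[d, -b], [-b, a]] = [[0.069, 0.0345],
 [0.0345, 0.5172]].

Step 3 — form the quadratic (x - mu)^T · Sigma^{-1} · (x - mu):
  Sigma^{-1} · (x - mu) = (0.1034, -0.4483).
  (x - mu)^T · [Sigma^{-1} · (x - mu)] = (2)·(0.1034) + (-1)·(-0.4483) = 0.6552.

Step 4 — take square root: d = √(0.6552) ≈ 0.8094.

d(x, mu) = √(0.6552) ≈ 0.8094


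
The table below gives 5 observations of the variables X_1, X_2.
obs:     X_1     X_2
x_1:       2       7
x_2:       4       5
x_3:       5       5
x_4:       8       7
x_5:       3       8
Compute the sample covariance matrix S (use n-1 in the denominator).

Step 1 — column means:
  mean(X_1) = (2 + 4 + 5 + 8 + 3) / 5 = 22/5 = 4.4
  mean(X_2) = (7 + 5 + 5 + 7 + 8) / 5 = 32/5 = 6.4

Step 2 — sample covariance S[i,j] = (1/(n-1)) · Σ_k (x_{k,i} - mean_i) · (x_{k,j} - mean_j), with n-1 = 4.
  S[X_1,X_1] = ((-2.4)·(-2.4) + (-0.4)·(-0.4) + (0.6)·(0.6) + (3.6)·(3.6) + (-1.4)·(-1.4)) / 4 = 21.2/4 = 5.3
  S[X_1,X_2] = ((-2.4)·(0.6) + (-0.4)·(-1.4) + (0.6)·(-1.4) + (3.6)·(0.6) + (-1.4)·(1.6)) / 4 = -1.8/4 = -0.45
  S[X_2,X_2] = ((0.6)·(0.6) + (-1.4)·(-1.4) + (-1.4)·(-1.4) + (0.6)·(0.6) + (1.6)·(1.6)) / 4 = 7.2/4 = 1.8

S is symmetric (S[j,i] = S[i,j]). Assembling:

S = [[5.3, -0.45],
 [-0.45, 1.8]]


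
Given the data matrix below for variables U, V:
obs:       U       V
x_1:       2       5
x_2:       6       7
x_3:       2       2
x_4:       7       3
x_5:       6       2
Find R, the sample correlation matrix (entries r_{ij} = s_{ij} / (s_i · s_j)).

Step 1 — column means:
  mean(U) = (2 + 6 + 2 + 7 + 6) / 5 = 23/5 = 4.6
  mean(V) = (5 + 7 + 2 + 3 + 2) / 5 = 19/5 = 3.8

Step 2 — sample variances and covariances s[i,j] = (1/(n-1)) · Σ_k (x_{k,i} - mean_i) · (x_{k,j} - mean_j), with n-1 = 4:
  s[U,U] = ((-2.6)·(-2.6) + (1.4)·(1.4) + (-2.6)·(-2.6) + (2.4)·(2.4) + (1.4)·(1.4)) / 4 = 23.2/4 = 5.8
  s[U,V] = ((-2.6)·(1.2) + (1.4)·(3.2) + (-2.6)·(-1.8) + (2.4)·(-0.8) + (1.4)·(-1.8)) / 4 = 1.6/4 = 0.4
  s[V,V] = ((1.2)·(1.2) + (3.2)·(3.2) + (-1.8)·(-1.8) + (-0.8)·(-0.8) + (-1.8)·(-1.8)) / 4 = 18.8/4 = 4.7
  Sample standard deviations s_i = √(s[i,i]):
  s(U) = √(5.8) = 2.4083
  s(V) = √(4.7) = 2.1679

Step 3 — r_{ij} = s_{ij} / (s_i · s_j):
  r[U,U] = 1 (diagonal).
  r[U,V] = 0.4 / (2.4083 · 2.1679) = 0.4 / 5.2211 = 0.0766
  r[V,V] = 1 (diagonal).

R is symmetric with unit diagonal. Assembling:

R = [[1, 0.0766],
 [0.0766, 1]]


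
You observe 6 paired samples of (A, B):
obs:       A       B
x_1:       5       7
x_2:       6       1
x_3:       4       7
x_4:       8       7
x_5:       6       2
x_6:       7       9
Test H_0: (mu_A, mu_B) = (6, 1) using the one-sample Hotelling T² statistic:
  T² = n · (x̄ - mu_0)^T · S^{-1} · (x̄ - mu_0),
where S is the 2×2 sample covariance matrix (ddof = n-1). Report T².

Step 1 — sample mean vector:
  mean(A) = (5 + 6 + 4 + 8 + 6 + 7) / 6 = 36/6 = 6
  mean(B) = (7 + 1 + 7 + 7 + 2 + 9) / 6 = 33/6 = 5.5
  x̄ = (6, 5.5),  deviation x̄ - mu_0 = (6, 5.5) - (6, 1) = (0, 4.5).

Step 2 — sample covariance matrix, S[i,j] = (1/(n-1)) · Σ_k (x_{k,i} - mean_i) · (x_{k,j} - mean_j), divisor n-1 = 5:
  S[A,A] = ((-1)·(-1) + (0)·(0) + (-2)·(-2) + (2)·(2) + (0)·(0) + (1)·(1)) / 5 = 10/5 = 2
  S[A,B] = ((-1)·(1.5) + (0)·(-4.5) + (-2)·(1.5) + (2)·(1.5) + (0)·(-3.5) + (1)·(3.5)) / 5 = 2/5 = 0.4
  S[B,B] = ((1.5)·(1.5) + (-4.5)·(-4.5) + (1.5)·(1.5) + (1.5)·(1.5) + (-3.5)·(-3.5) + (3.5)·(3.5)) / 5 = 51.5/5 = 10.3
  S = [[2, 0.4],
 [0.4, 10.3]].

Step 3 — invert S. det(S) = 2·10.3 - (0.4)² = 20.44.
  S^{-1} = (1/det) · [[d, -b], [-b, a]] = [[0.5039, -0.0196],
 [-0.0196, 0.0978]].

Step 4 — quadratic form (x̄ - mu_0)^T · S^{-1} · (x̄ - mu_0):
  S^{-1} · (x̄ - mu_0) = (-0.0881, 0.4403),
  (x̄ - mu_0)^T · [...] = (0)·(-0.0881) + (4.5)·(0.4403) = 1.9814.

Step 5 — scale by n: T² = 6 · 1.9814 = 11.8885.

T² ≈ 11.8885


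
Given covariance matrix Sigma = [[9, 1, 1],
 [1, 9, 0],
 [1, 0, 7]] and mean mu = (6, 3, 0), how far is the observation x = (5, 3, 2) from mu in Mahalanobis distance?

Step 1 — centre the observation: (x - mu) = (-1, 0, 2).

Step 2 — invert Sigma (cofactor / det for 3×3, or solve directly):
  Sigma^{-1} = [[0.1143, -0.0127, -0.0163],
 [-0.0127, 0.1125, 0.0018],
 [-0.0163, 0.0018, 0.1452]].

Step 3 — form the quadratic (x - mu)^T · Sigma^{-1} · (x - mu):
  Sigma^{-1} · (x - mu) = (-0.147, 0.0163, 0.3067).
  (x - mu)^T · [Sigma^{-1} · (x - mu)] = (-1)·(-0.147) + (0)·(0.0163) + (2)·(0.3067) = 0.7604.

Step 4 — take square root: d = √(0.7604) ≈ 0.872.

d(x, mu) = √(0.7604) ≈ 0.872


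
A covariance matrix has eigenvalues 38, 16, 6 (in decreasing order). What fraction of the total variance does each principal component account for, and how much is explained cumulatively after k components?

Step 1 — total variance = trace(Sigma) = Σ λ_i = 38 + 16 + 6 = 60.

Step 2 — fraction explained by component i = λ_i / Σ λ:
  PC1: 38/60 = 0.6333
  PC2: 16/60 = 0.2667
  PC3: 6/60 = 0.1

Step 3 — cumulative fraction after k components = (λ_1 + ... + λ_k) / Σ λ:
  k = 1: 38/60 = 0.6333
  k = 2: (38 + 16)/60 = 54/60 = 0.9
  k = 3: (38 + 16 + 6)/60 = 60/60 = 1

Summary (fraction, with percent):

explained: PC1 0.6333 (63.33%), PC2 0.2667 (26.67%), PC3 0.1 (10%);  cumulative: 0.6333, 0.9, 1


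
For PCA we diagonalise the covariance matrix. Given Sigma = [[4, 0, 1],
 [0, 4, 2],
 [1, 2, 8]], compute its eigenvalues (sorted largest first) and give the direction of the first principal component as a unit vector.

Step 1 — characteristic polynomial p(λ) = det(λI - Sigma) = λ³ - tr·λ² + c_1·λ - det, where tr = trace, c_1 = sum of the principal 2×2 minors, det = det(Sigma):
  tr = 4 + 4 + 8 = 16,
  c_1 = (4·4 - (0)²) + (4·8 - (1)²) + (4·8 - (2)²) = 16 + 31 + 28 = 75,
  det = 4·(4·8 - (2)²) - (0)·((0)·8 - (2)·(1)) + (1)·((0)·(2) - 4·(1)) = 4·(28) - (0)·(-2) + (1)·(-4) = 108.
  So p(λ) = λ³ - 16λ² + 75λ - 108.
Step 2 — look for an integer root (rational root theorem: any rational root is an integer divisor of 108). Testing λ = 3:
  p(3) = 27 - 144 + 225 - 108 = 0  ✓
  Dividing out (λ - 3): p(λ) = (λ - 3)(λ² - 13λ + 36).
Step 3 — remaining eigenvalues from the quadratic λ² - 13λ + 36 = 0:
  Δ = 13² - 4·36 = 169 - 144 = 25,  λ = (13 ± √25)/2 = (13 ± 5)/2 = 9 or 4.
  Sorted: λ_1 = 9,  λ_2 = 4,  λ_3 = 3  (check: sum = 16 = tr ✓).

Step 4 — unit eigenvector for λ_1 = 9: v spans the null space of (Sigma - λ_1 I), whose rows are
  r_1 = (-5, 0, 1),  r_2 = (0, -5, 2),  r_3 = (1, 2, -1).
  v is orthogonal to every row, so take v ∝ r_1 × r_2 = ((0)·(2) - (1)·(-5), (1)·(0) - (-5)·(2), (-5)·(-5) - (0)·(0)) = (5, 10, 25).
  Rescale (divide by 5): u = (1, 2, 5).
  ||u|| = √((1)² + (2)² + (5)²) = √(30) ≈ 5.4772,  v_1 = u/||u|| ≈ (0.1826, 0.3651, 0.9129) (||v_1|| = 1).

λ_1 = 9,  λ_2 = 4,  λ_3 = 3;  v_1 ≈ (0.1826, 0.3651, 0.9129)


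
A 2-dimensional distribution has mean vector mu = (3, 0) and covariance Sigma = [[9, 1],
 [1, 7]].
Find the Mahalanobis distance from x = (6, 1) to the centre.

Step 1 — centre the observation: (x - mu) = (3, 1).

Step 2 — invert Sigma. det(Sigma) = 9·7 - (1)² = 62.
  Sigma^{-1} = (1/det) · [[d, -b], [-b, a]] = [[0.1129, -0.0161],
 [-0.0161, 0.1452]].

Step 3 — form the quadratic (x - mu)^T · Sigma^{-1} · (x - mu):
  Sigma^{-1} · (x - mu) = (0.3226, 0.0968).
  (x - mu)^T · [Sigma^{-1} · (x - mu)] = (3)·(0.3226) + (1)·(0.0968) = 1.0645.

Step 4 — take square root: d = √(1.0645) ≈ 1.0318.

d(x, mu) = √(1.0645) ≈ 1.0318


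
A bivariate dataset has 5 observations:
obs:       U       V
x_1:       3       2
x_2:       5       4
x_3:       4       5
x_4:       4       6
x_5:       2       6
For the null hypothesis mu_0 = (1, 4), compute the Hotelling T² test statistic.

Step 1 — sample mean vector:
  mean(U) = (3 + 5 + 4 + 4 + 2) / 5 = 18/5 = 3.6
  mean(V) = (2 + 4 + 5 + 6 + 6) / 5 = 23/5 = 4.6
  x̄ = (3.6, 4.6),  deviation x̄ - mu_0 = (3.6, 4.6) - (1, 4) = (2.6, 0.6).

Step 2 — sample covariance matrix, S[i,j] = (1/(n-1)) · Σ_k (x_{k,i} - mean_i) · (x_{k,j} - mean_j), divisor n-1 = 4:
  S[U,U] = ((-0.6)·(-0.6) + (1.4)·(1.4) + (0.4)·(0.4) + (0.4)·(0.4) + (-1.6)·(-1.6)) / 4 = 5.2/4 = 1.3
  S[U,V] = ((-0.6)·(-2.6) + (1.4)·(-0.6) + (0.4)·(0.4) + (0.4)·(1.4) + (-1.6)·(1.4)) / 4 = -0.8/4 = -0.2
  S[V,V] = ((-2.6)·(-2.6) + (-0.6)·(-0.6) + (0.4)·(0.4) + (1.4)·(1.4) + (1.4)·(1.4)) / 4 = 11.2/4 = 2.8
  S = [[1.3, -0.2],
 [-0.2, 2.8]].

Step 3 — invert S. det(S) = 1.3·2.8 - (-0.2)² = 3.6.
  S^{-1} = (1/det) · [[d, -b], [-b, a]] = [[0.7778, 0.0556],
 [0.0556, 0.3611]].

Step 4 — quadratic form (x̄ - mu_0)^T · S^{-1} · (x̄ - mu_0):
  S^{-1} · (x̄ - mu_0) = (2.0556, 0.3611),
  (x̄ - mu_0)^T · [...] = (2.6)·(2.0556) + (0.6)·(0.3611) = 5.5611.

Step 5 — scale by n: T² = 5 · 5.5611 = 27.8056.

T² ≈ 27.8056
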